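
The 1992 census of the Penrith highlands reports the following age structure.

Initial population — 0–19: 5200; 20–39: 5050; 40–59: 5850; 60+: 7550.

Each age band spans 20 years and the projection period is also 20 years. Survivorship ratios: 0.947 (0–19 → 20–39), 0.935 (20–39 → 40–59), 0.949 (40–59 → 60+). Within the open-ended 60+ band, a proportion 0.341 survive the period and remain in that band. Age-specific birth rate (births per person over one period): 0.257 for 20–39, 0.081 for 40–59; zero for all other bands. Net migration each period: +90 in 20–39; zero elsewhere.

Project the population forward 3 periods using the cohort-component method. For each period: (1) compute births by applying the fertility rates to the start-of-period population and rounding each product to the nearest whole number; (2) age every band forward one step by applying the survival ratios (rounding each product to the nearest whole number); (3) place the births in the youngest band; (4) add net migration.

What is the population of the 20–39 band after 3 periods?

1672

After projecting period 1:
Births: 5050 × 0.257 = 1298, 5850 × 0.081 = 474 → total 1772
20–39: 5200 × 0.947 = 4924
40–59: 5050 × 0.935 = 4722
60+: 5850 × 0.949 + 7550 × 0.341 = 5552 + 2575 = 8127
Net migration: 20–39 + 90 → 5014
End of period: [1772, 5014, 4722, 8127]
After projecting period 2:
Births: 5014 × 0.257 = 1289, 4722 × 0.081 = 382 → total 1671
20–39: 1772 × 0.947 = 1678
40–59: 5014 × 0.935 = 4688
60+: 4722 × 0.949 + 8127 × 0.341 = 4481 + 2771 = 7252
Net migration: 20–39 + 90 → 1768
End of period: [1671, 1768, 4688, 7252]
After projecting period 3:
Births: 1768 × 0.257 = 454, 4688 × 0.081 = 380 → total 834
20–39: 1671 × 0.947 = 1582
40–59: 1768 × 0.935 = 1653
60+: 4688 × 0.949 + 7252 × 0.341 = 4449 + 2473 = 6922
Net migration: 20–39 + 90 → 1672
End of period: [834, 1672, 1653, 6922]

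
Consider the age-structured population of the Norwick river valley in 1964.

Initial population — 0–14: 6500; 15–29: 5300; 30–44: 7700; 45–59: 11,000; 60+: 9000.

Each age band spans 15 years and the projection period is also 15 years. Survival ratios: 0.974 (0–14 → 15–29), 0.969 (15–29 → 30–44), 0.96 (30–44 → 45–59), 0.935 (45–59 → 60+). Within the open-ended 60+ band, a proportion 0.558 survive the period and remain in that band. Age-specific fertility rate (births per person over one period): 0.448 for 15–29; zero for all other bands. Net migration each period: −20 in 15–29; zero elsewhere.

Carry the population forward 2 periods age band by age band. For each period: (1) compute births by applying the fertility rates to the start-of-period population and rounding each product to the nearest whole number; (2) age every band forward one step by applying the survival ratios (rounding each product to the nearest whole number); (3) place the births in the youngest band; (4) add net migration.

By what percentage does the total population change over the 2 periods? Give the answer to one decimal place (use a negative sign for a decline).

-20.0

Period 1.
Births: 5300 * 0.448 = 2374
15–29: 6500 * 0.974 = 6331
30–44: 5300 * 0.969 = 5136
45–59: 7700 * 0.96 = 7392
60+: 11000 * 0.935 + 9000 * 0.558 = 10285 + 5022 = 15307
Net migration: 15–29 − 20 → 6311
Giving 2374 / 6311 / 5136 / 7392 / 15307.
Period 2.
Births: 6311 * 0.448 = 2827
15–29: 2374 * 0.974 = 2312
30–44: 6311 * 0.969 = 6115
45–59: 5136 * 0.96 = 4931
60+: 7392 * 0.935 + 15307 * 0.558 = 6912 + 8541 = 15453
Net migration: 15–29 − 20 → 2292
Giving 2827 / 2292 / 6115 / 4931 / 15453.
Total: 39500 → 31618; change = -7882; percentage change = -20.0%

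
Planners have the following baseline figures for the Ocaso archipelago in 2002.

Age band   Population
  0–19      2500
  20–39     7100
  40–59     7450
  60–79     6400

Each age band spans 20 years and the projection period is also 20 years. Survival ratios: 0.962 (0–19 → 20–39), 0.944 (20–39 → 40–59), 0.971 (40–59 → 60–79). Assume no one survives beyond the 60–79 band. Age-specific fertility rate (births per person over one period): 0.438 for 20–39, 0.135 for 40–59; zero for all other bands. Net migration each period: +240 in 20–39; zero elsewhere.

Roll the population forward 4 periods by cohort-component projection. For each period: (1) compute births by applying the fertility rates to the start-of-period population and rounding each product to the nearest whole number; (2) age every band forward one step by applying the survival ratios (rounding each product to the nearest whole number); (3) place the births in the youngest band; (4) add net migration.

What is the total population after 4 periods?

After projecting period 1:
Births: 7100 × 0.438 = 3110  |  7450 × 0.135 = 1006 → total 4116
20–39: 2500 × 0.962 = 2405
40–59: 7100 × 0.944 = 6702
60–79: 7450 × 0.971 = 7234
Net migration: 20–39 + 240 → 2645
Population now: 0–19=4116, 20–39=2645, 40–59=6702, 60–79=7234
After projecting period 2:
Births: 2645 × 0.438 = 1159  |  6702 × 0.135 = 905 → total 2064
20–39: 4116 × 0.962 = 3960
40–59: 2645 × 0.944 = 2497
60–79: 6702 × 0.971 = 6508
Net migration: 20–39 + 240 → 4200
Population now: 0–19=2064, 20–39=4200, 40–59=2497, 60–79=6508
After projecting period 3:
Births: 4200 × 0.438 = 1840  |  2497 × 0.135 = 337 → total 2177
20–39: 2064 × 0.962 = 1986
40–59: 4200 × 0.944 = 3965
60–79: 2497 × 0.971 = 2425
Net migration: 20–39 + 240 → 2226
Population now: 0–19=2177, 20–39=2226, 40–59=3965, 60–79=2425
After projecting period 4:
Births: 2226 × 0.438 = 975  |  3965 × 0.135 = 535 → total 1510
20–39: 2177 × 0.962 = 2094
40–59: 2226 × 0.944 = 2101
60–79: 3965 × 0.971 = 3850
Net migration: 20–39 + 240 → 2334
Population now: 0–19=1510, 20–39=2334, 40–59=2101, 60–79=3850
Total after period 4: 1510 + 2334 + 2101 + 3850 = 9795

9795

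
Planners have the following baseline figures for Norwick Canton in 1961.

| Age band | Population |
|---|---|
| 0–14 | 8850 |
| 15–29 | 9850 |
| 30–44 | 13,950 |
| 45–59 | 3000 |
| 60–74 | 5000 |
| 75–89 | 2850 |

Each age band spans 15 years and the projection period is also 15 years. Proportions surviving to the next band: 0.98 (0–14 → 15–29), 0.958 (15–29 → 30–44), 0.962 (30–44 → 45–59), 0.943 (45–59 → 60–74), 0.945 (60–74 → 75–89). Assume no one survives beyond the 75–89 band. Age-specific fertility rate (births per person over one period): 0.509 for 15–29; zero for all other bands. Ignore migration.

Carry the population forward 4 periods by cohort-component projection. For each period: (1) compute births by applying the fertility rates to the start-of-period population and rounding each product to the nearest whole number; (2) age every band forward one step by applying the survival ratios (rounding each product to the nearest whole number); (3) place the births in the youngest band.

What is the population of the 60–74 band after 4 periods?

After projecting period 1:
Births: 9850 × 0.509 = 5014
15–29: 8850 × 0.98 = 8673
30–44: 9850 × 0.958 = 9436
45–59: 13950 × 0.962 = 13420
60–74: 3000 × 0.943 = 2829
75–89: 5000 × 0.945 = 4725
End of period: [5014, 8673, 9436, 13420, 2829, 4725]
After projecting period 2:
Births: 8673 × 0.509 = 4415
15–29: 5014 × 0.98 = 4914
30–44: 8673 × 0.958 = 8309
45–59: 9436 × 0.962 = 9077
60–74: 13420 × 0.943 = 12655
75–89: 2829 × 0.945 = 2673
End of period: [4415, 4914, 8309, 9077, 12655, 2673]
After projecting period 3:
Births: 4914 × 0.509 = 2501
15–29: 4415 × 0.98 = 4327
30–44: 4914 × 0.958 = 4708
45–59: 8309 × 0.962 = 7993
60–74: 9077 × 0.943 = 8560
75–89: 12655 × 0.945 = 11959
End of period: [2501, 4327, 4708, 7993, 8560, 11959]
After projecting period 4:
Births: 4327 × 0.509 = 2202
15–29: 2501 × 0.98 = 2451
30–44: 4327 × 0.958 = 4145
45–59: 4708 × 0.962 = 4529
60–74: 7993 × 0.943 = 7537
75–89: 8560 × 0.945 = 8089
End of period: [2202, 2451, 4145, 4529, 7537, 8089]

7537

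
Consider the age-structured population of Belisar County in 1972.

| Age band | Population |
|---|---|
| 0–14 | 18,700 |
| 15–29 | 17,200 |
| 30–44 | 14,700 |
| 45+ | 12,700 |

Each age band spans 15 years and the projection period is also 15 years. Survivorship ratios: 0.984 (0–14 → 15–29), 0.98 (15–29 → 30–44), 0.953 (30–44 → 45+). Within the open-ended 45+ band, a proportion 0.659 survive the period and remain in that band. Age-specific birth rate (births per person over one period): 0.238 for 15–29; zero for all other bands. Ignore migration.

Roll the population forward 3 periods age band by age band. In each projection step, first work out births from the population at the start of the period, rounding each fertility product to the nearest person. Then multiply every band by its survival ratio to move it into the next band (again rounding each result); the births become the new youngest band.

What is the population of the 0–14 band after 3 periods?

959

After projecting period 1:
Births: 17200 * 0.238 = 4094
15–29: 18700 * 0.984 = 18401
30–44: 17200 * 0.98 = 16856
45+: 14700 * 0.953 + 12700 * 0.659 = 14009 + 8369 = 22378
End of period: [4094, 18401, 16856, 22378]
After projecting period 2:
Births: 18401 * 0.238 = 4379
15–29: 4094 * 0.984 = 4028
30–44: 18401 * 0.98 = 18033
45+: 16856 * 0.953 + 22378 * 0.659 = 16064 + 14747 = 30811
End of period: [4379, 4028, 18033, 30811]
After projecting period 3:
Births: 4028 * 0.238 = 959
15–29: 4379 * 0.984 = 4309
30–44: 4028 * 0.98 = 3947
45+: 18033 * 0.953 + 30811 * 0.659 = 17185 + 20304 = 37489
End of period: [959, 4309, 3947, 37489]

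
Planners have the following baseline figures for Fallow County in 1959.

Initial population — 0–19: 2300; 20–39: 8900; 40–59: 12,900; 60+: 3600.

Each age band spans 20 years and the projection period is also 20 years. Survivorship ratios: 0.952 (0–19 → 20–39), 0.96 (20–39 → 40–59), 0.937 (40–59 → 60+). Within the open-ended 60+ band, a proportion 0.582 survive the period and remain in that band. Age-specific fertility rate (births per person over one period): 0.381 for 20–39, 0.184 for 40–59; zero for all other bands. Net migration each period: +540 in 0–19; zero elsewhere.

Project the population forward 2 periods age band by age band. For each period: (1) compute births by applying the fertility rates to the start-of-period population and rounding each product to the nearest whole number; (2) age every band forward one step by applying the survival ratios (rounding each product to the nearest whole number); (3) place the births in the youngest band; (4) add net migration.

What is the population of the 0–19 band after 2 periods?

2946

Let group 1 be 0–19 through group 4 = 60+.
Period 1.
Births: 8900 * 0.381 = 3391 ; 12900 * 0.184 = 2374 → 5765
Group 2: 2300 * 0.952 = 2190
Group 3: 8900 * 0.96 = 8544
Group 4: 12900 * 0.937 + 3600 * 0.582 = 12087 + 2095 = 14182
Net migration: Group 1 + 540 → 6305
Giving 6305 / 2190 / 8544 / 14182.
Period 2.
Births: 2190 * 0.381 = 834 ; 8544 * 0.184 = 1572 → 2406
Group 2: 6305 * 0.952 = 6002
Group 3: 2190 * 0.96 = 2102
Group 4: 8544 * 0.937 + 14182 * 0.582 = 8006 + 8254 = 16260
Net migration: Group 1 + 540 → 2946
Giving 2946 / 6002 / 2102 / 16260.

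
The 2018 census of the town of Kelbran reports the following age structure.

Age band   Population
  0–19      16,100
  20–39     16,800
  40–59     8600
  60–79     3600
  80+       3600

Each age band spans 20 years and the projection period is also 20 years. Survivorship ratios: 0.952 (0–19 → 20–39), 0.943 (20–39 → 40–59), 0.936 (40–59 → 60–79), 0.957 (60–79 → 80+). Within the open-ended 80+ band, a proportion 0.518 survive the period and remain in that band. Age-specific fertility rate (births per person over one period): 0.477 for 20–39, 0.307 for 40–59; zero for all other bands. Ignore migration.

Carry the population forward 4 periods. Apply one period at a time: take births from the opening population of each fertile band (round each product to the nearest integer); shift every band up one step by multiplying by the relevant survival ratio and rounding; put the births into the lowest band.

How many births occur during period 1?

10654

After projecting period 1:
Births: 16800 × 0.477 = 8014  |  8600 × 0.307 = 2640 → total 10654
20–39: 16100 × 0.952 = 15327
40–59: 16800 × 0.943 = 15842
60–79: 8600 × 0.936 = 8050
80+: 3600 × 0.957 + 3600 × 0.518 = 3445 + 1865 = 5310
End of period: [10654, 15327, 15842, 8050, 5310]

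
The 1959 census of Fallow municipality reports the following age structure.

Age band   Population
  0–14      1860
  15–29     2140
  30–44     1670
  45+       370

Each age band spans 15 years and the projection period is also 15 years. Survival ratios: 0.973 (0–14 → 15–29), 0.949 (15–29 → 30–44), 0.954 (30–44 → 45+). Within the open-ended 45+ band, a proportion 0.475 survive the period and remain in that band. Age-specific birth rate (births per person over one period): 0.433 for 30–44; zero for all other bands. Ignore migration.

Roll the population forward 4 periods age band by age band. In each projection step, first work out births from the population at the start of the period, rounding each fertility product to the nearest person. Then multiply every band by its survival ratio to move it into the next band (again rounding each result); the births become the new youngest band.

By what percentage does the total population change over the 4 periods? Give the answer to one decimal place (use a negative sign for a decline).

Period 1:
Births: 1670 × 0.433 = 723
15–29: 1860 × 0.973 = 1810
30–44: 2140 × 0.949 = 2031
45+: 1670 × 0.954 + 370 × 0.475 = 1593 + 176 = 1769
Population now: 0–14=723, 15–29=1810, 30–44=2031, 45+=1769
Period 2:
Births: 2031 × 0.433 = 879
15–29: 723 × 0.973 = 703
30–44: 1810 × 0.949 = 1718
45+: 2031 × 0.954 + 1769 × 0.475 = 1938 + 840 = 2778
Population now: 0–14=879, 15–29=703, 30–44=1718, 45+=2778
Period 3:
Births: 1718 × 0.433 = 744
15–29: 879 × 0.973 = 855
30–44: 703 × 0.949 = 667
45+: 1718 × 0.954 + 2778 × 0.475 = 1639 + 1320 = 2959
Population now: 0–14=744, 15–29=855, 30–44=667, 45+=2959
Period 4:
Births: 667 × 0.433 = 289
15–29: 744 × 0.973 = 724
30–44: 855 × 0.949 = 811
45+: 667 × 0.954 + 2959 × 0.475 = 636 + 1406 = 2042
Population now: 0–14=289, 15–29=724, 30–44=811, 45+=2042
Total: 6040 → 3866; change = -2174; percentage change = -36.0%

-36.0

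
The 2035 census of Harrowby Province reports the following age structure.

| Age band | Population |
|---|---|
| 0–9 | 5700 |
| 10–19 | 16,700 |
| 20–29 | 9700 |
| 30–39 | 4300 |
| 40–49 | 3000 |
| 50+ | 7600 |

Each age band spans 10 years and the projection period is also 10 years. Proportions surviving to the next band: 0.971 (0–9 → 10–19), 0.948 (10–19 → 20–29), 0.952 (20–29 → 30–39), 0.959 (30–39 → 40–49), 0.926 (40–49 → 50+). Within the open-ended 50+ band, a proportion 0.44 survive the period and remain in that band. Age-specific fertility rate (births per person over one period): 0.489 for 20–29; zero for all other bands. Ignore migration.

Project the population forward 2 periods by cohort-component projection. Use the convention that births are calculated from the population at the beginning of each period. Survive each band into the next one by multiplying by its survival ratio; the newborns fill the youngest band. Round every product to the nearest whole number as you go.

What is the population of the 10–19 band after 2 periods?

4605

Numbering the bands 1..6 from youngest to oldest:
[period 1]
Births: 9700 × 0.489 = 4743
Band 2: 5700 × 0.971 = 5535
Band 3: 16700 × 0.948 = 15832
Band 4: 9700 × 0.952 = 9234
Band 5: 4300 × 0.959 = 4124
Band 6: 3000 × 0.926 + 7600 × 0.44 = 2778 + 3344 = 6122
Population now: 0–9=4743, 10–19=5535, 20–29=15832, 30–39=9234, 40–49=4124, 50+=6122
[period 2]
Births: 15832 × 0.489 = 7742
Band 2: 4743 × 0.971 = 4605
Band 3: 5535 × 0.948 = 5247
Band 4: 15832 × 0.952 = 15072
Band 5: 9234 × 0.959 = 8855
Band 6: 4124 × 0.926 + 6122 × 0.44 = 3819 + 2694 = 6513
Population now: 0–9=7742, 10–19=4605, 20–29=5247, 30–39=15072, 40–49=8855, 50+=6513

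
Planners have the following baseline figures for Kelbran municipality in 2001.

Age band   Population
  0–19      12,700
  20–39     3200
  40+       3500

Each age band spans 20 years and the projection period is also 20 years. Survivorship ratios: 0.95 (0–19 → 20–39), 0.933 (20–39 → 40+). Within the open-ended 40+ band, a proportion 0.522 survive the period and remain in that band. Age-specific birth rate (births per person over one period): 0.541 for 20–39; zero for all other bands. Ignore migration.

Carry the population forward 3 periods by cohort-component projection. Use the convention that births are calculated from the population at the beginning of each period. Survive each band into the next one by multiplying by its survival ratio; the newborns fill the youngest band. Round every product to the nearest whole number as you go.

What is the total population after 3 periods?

15811

Call the bands 1 to 3, youngest first.
Period 1.
Births: 3200 * 0.541 = 1731
Band 2: 12700 * 0.95 = 12065
Band 3: 3200 * 0.933 + 3500 * 0.522 = 2986 + 1827 = 4813
End of period: [1731, 12065, 4813]
Period 2.
Births: 12065 * 0.541 = 6527
Band 2: 1731 * 0.95 = 1644
Band 3: 12065 * 0.933 + 4813 * 0.522 = 11257 + 2512 = 13769
End of period: [6527, 1644, 13769]
Period 3.
Births: 1644 * 0.541 = 889
Band 2: 6527 * 0.95 = 6201
Band 3: 1644 * 0.933 + 13769 * 0.522 = 1534 + 7187 = 8721
End of period: [889, 6201, 8721]
Total after period 3: 889 + 6201 + 8721 = 15811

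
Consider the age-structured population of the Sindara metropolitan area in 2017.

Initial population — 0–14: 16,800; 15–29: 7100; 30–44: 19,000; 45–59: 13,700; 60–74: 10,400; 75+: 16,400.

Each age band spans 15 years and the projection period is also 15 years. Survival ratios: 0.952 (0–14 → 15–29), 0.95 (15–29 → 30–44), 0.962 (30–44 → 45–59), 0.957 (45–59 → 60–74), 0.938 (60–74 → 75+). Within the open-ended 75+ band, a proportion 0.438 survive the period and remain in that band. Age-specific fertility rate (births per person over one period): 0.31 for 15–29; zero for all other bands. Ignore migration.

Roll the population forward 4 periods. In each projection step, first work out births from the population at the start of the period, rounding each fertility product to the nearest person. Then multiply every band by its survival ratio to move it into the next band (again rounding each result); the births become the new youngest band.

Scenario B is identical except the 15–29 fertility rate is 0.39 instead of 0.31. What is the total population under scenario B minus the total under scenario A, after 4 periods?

2867

(Bands numbered youngest = 1 to oldest = 6.)
Period 1.
Births: 7100 × 0.31 = 2201
Band 2: 16800 × 0.952 = 15994
Band 3: 7100 × 0.95 = 6745
Band 4: 19000 × 0.962 = 18278
Band 5: 13700 × 0.957 = 13111
Band 6: 10400 × 0.938 + 16400 × 0.438 = 9755 + 7183 = 16938
Population now: 0–14=2201, 15–29=15994, 30–44=6745, 45–59=18278, 60–74=13111, 75+=16938
Period 2.
Births: 15994 × 0.31 = 4958
Band 2: 2201 × 0.952 = 2095
Band 3: 15994 × 0.95 = 15194
Band 4: 6745 × 0.962 = 6489
Band 5: 18278 × 0.957 = 17492
Band 6: 13111 × 0.938 + 16938 × 0.438 = 12298 + 7419 = 19717
Population now: 0–14=4958, 15–29=2095, 30–44=15194, 45–59=6489, 60–74=17492, 75+=19717
Period 3.
Births: 2095 × 0.31 = 649
Band 2: 4958 × 0.952 = 4720
Band 3: 2095 × 0.95 = 1990
Band 4: 15194 × 0.962 = 14617
Band 5: 6489 × 0.957 = 6210
Band 6: 17492 × 0.938 + 19717 × 0.438 = 16407 + 8636 = 25043
Population now: 0–14=649, 15–29=4720, 30–44=1990, 45–59=14617, 60–74=6210, 75+=25043
Period 4.
Births: 4720 × 0.31 = 1463
Band 2: 649 × 0.952 = 618
Band 3: 4720 × 0.95 = 4484
Band 4: 1990 × 0.962 = 1914
Band 5: 14617 × 0.957 = 13988
Band 6: 6210 × 0.938 + 25043 × 0.438 = 5825 + 10969 = 16794
Population now: 0–14=1463, 15–29=618, 30–44=4484, 45–59=1914, 60–74=13988, 75+=16794
Scenario A total after 4 periods: 39261
Scenario B projection —
Period 1.
Births: 7100 × 0.39 = 2769
Band 2: 16800 × 0.952 = 15994
Band 3: 7100 × 0.95 = 6745
Band 4: 19000 × 0.962 = 18278
Band 5: 13700 × 0.957 = 13111
Band 6: 10400 × 0.938 + 16400 × 0.438 = 9755 + 7183 = 16938
Population now: 0–14=2769, 15–29=15994, 30–44=6745, 45–59=18278, 60–74=13111, 75+=16938
Period 2.
Births: 15994 × 0.39 = 6238
Band 2: 2769 × 0.952 = 2636
Band 3: 15994 × 0.95 = 15194
Band 4: 6745 × 0.962 = 6489
Band 5: 18278 × 0.957 = 17492
Band 6: 13111 × 0.938 + 16938 × 0.438 = 12298 + 7419 = 19717
Population now: 0–14=6238, 15–29=2636, 30–44=15194, 45–59=6489, 60–74=17492, 75+=19717
Period 3.
Births: 2636 × 0.39 = 1028
Band 2: 6238 × 0.952 = 5939
Band 3: 2636 × 0.95 = 2504
Band 4: 15194 × 0.962 = 14617
Band 5: 6489 × 0.957 = 6210
Band 6: 17492 × 0.938 + 19717 × 0.438 = 16407 + 8636 = 25043
Population now: 0–14=1028, 15–29=5939, 30–44=2504, 45–59=14617, 60–74=6210, 75+=25043
Period 4.
Births: 5939 × 0.39 = 2316
Band 2: 1028 × 0.952 = 979
Band 3: 5939 × 0.95 = 5642
Band 4: 2504 × 0.962 = 2409
Band 5: 14617 × 0.957 = 13988
Band 6: 6210 × 0.938 + 25043 × 0.438 = 5825 + 10969 = 16794
Population now: 0–14=2316, 15–29=979, 30–44=5642, 45–59=2409, 60–74=13988, 75+=16794
Scenario B total after 4 periods: 42128
Difference B − A = 42128 − 39261 = 2867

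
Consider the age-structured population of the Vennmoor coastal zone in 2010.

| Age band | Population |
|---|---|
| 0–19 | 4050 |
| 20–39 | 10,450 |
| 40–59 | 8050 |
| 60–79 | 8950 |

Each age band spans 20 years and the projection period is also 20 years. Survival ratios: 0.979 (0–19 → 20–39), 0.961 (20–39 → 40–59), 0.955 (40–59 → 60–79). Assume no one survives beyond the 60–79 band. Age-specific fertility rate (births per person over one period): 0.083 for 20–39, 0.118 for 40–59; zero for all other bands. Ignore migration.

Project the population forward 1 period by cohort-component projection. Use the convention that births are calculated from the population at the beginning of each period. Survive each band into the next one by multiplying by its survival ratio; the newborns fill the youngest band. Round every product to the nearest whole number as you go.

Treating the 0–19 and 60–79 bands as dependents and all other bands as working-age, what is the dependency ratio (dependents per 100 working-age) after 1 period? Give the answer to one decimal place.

67.9

Call the groups 1 to 4, youngest first.
— Period 1 —
Births: 10450 × 0.083 = 867 ; 8050 × 0.118 = 950 → 1817
Group 2: 4050 × 0.979 = 3965
Group 3: 10450 × 0.961 = 10042
Group 4: 8050 × 0.955 = 7688
Population now: 0–19=1817, 20–39=3965, 40–59=10042, 60–79=7688
Dependents (band 0–19 + band 60–79) = 1817 + 7688 = 9505; working-age = 14007; ratio = 9505/14007 × 100 = 67.9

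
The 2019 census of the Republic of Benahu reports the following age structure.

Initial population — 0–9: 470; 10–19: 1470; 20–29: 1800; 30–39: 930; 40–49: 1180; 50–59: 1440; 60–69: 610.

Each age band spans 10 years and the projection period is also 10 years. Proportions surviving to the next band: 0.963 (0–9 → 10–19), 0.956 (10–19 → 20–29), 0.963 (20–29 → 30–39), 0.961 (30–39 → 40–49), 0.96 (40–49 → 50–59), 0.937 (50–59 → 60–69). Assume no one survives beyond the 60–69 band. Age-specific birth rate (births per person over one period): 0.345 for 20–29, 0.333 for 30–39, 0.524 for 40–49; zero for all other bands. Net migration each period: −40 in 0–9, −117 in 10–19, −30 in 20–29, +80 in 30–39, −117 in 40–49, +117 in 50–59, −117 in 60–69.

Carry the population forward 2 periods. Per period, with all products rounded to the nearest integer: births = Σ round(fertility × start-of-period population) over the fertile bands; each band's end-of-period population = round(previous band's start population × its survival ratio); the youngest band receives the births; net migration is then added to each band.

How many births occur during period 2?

Period 1.
Births: 1800 × 0.345 = 621 ; 930 × 0.333 = 310 ; 1180 × 0.524 = 618 → 1549
10–19: 470 × 0.963 = 453
20–29: 1470 × 0.956 = 1405
30–39: 1800 × 0.963 = 1733
40–49: 930 × 0.961 = 894
50–59: 1180 × 0.96 = 1133
60–69: 1440 × 0.937 = 1349
Net migration: 0–9 − 40 → 1509; 10–19 − 117 → 336; 20–29 − 30 → 1375; 30–39 + 80 → 1813; 40–49 − 117 → 777; 50–59 + 117 → 1250; 60–69 − 117 → 1232
Giving 1509 / 336 / 1375 / 1813 / 777 / 1250 / 1232.
Period 2.
Births: 1375 × 0.345 = 474 ; 1813 × 0.333 = 604 ; 777 × 0.524 = 407 → 1485
10–19: 1509 × 0.963 = 1453
20–29: 336 × 0.956 = 321
30–39: 1375 × 0.963 = 1324
40–49: 1813 × 0.961 = 1742
50–59: 777 × 0.96 = 746
60–69: 1250 × 0.937 = 1171
Net migration: 0–9 − 40 → 1445; 10–19 − 117 → 1336; 20–29 − 30 → 291; 30–39 + 80 → 1404; 40–49 − 117 → 1625; 50–59 + 117 → 863; 60–69 − 117 → 1054
Giving 1445 / 1336 / 291 / 1404 / 1625 / 863 / 1054.

1485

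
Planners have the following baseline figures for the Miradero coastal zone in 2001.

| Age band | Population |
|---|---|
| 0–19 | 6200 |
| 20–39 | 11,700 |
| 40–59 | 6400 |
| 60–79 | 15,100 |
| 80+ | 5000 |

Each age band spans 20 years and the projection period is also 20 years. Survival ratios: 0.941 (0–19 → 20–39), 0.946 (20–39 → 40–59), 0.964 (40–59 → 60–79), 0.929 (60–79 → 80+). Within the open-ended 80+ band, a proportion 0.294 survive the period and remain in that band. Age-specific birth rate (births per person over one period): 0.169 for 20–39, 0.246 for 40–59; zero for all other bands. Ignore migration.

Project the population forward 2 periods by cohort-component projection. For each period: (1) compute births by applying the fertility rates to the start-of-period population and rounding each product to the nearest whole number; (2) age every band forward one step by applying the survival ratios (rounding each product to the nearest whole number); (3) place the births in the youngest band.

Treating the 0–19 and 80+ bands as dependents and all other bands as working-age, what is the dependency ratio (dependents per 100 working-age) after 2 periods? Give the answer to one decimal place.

71.7

Period 1.
Births: 11700 * 0.169 = 1977 ; 6400 * 0.246 = 1574 → total 3551
20–39: 6200 * 0.941 = 5834
40–59: 11700 * 0.946 = 11068
60–79: 6400 * 0.964 = 6170
80+: 15100 * 0.929 + 5000 * 0.294 = 14028 + 1470 = 15498
Giving 3551 / 5834 / 11068 / 6170 / 15498.
Period 2.
Births: 5834 * 0.169 = 986 ; 11068 * 0.246 = 2723 → total 3709
20–39: 3551 * 0.941 = 3341
40–59: 5834 * 0.946 = 5519
60–79: 11068 * 0.964 = 10670
80+: 6170 * 0.929 + 15498 * 0.294 = 5732 + 4556 = 10288
Giving 3709 / 3341 / 5519 / 10670 / 10288.
Dependents (band 0–19 + band 80+) = 3709 + 10288 = 13997; working-age = 19530; ratio = 13997/19530 × 100 = 71.7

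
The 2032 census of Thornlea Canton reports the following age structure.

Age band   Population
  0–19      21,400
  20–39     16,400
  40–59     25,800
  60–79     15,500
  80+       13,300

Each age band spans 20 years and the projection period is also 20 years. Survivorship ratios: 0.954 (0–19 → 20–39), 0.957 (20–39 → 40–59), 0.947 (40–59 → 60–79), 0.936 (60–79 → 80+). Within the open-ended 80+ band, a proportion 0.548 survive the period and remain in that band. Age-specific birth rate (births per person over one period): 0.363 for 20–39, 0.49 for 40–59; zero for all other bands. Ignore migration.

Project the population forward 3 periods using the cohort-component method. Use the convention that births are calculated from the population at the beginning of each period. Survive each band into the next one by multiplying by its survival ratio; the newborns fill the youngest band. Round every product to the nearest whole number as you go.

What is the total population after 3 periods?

98890

— Period 1 —
Births: 16400 × 0.363 = 5953, 25800 × 0.49 = 12642 ⇒ total 18595
20–39: 21400 × 0.954 = 20416
40–59: 16400 × 0.957 = 15695
60–79: 25800 × 0.947 = 24433
80+: 15500 × 0.936 + 13300 × 0.548 = 14508 + 7288 = 21796
→ [18595, 20416, 15695, 24433, 21796]
— Period 2 —
Births: 20416 × 0.363 = 7411, 15695 × 0.49 = 7691 ⇒ total 15102
20–39: 18595 × 0.954 = 17740
40–59: 20416 × 0.957 = 19538
60–79: 15695 × 0.947 = 14863
80+: 24433 × 0.936 + 21796 × 0.548 = 22869 + 11944 = 34813
→ [15102, 17740, 19538, 14863, 34813]
— Period 3 —
Births: 17740 × 0.363 = 6440, 19538 × 0.49 = 9574 ⇒ total 16014
20–39: 15102 × 0.954 = 14407
40–59: 17740 × 0.957 = 16977
60–79: 19538 × 0.947 = 18502
80+: 14863 × 0.936 + 34813 × 0.548 = 13912 + 19078 = 32990
→ [16014, 14407, 16977, 18502, 32990]
Total after period 3: 16014 + 14407 + 16977 + 18502 + 32990 = 98890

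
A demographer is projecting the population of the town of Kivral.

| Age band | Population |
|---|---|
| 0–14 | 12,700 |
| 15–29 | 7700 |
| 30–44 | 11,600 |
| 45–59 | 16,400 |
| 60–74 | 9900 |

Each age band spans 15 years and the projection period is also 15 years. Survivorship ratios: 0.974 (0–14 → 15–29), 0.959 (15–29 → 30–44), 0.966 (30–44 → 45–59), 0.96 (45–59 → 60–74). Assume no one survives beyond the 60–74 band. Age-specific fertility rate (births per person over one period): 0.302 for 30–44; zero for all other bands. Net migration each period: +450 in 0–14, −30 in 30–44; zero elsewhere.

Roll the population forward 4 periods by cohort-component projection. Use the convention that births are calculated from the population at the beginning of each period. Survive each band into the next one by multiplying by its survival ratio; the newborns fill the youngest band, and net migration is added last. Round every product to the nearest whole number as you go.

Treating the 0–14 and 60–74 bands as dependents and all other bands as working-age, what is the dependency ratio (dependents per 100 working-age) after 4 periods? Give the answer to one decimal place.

126.3

Period 1:
Births: 11600 * 0.302 = 3503
15–29: 12700 * 0.974 = 12370
30–44: 7700 * 0.959 = 7384
45–59: 11600 * 0.966 = 11206
60–74: 16400 * 0.96 = 15744
Net migration: 0–14 + 450 → 3953; 30–44 − 30 → 7354
Population now: 0–14=3953, 15–29=12370, 30–44=7354, 45–59=11206, 60–74=15744
Period 2:
Births: 7354 * 0.302 = 2221
15–29: 3953 * 0.974 = 3850
30–44: 12370 * 0.959 = 11863
45–59: 7354 * 0.966 = 7104
60–74: 11206 * 0.96 = 10758
Net migration: 0–14 + 450 → 2671; 30–44 − 30 → 11833
Population now: 0–14=2671, 15–29=3850, 30–44=11833, 45–59=7104, 60–74=10758
Period 3:
Births: 11833 * 0.302 = 3574
15–29: 2671 * 0.974 = 2602
30–44: 3850 * 0.959 = 3692
45–59: 11833 * 0.966 = 11431
60–74: 7104 * 0.96 = 6820
Net migration: 0–14 + 450 → 4024; 30–44 − 30 → 3662
Population now: 0–14=4024, 15–29=2602, 30–44=3662, 45–59=11431, 60–74=6820
Period 4:
Births: 3662 * 0.302 = 1106
15–29: 4024 * 0.974 = 3919
30–44: 2602 * 0.959 = 2495
45–59: 3662 * 0.966 = 3537
60–74: 11431 * 0.96 = 10974
Net migration: 0–14 + 450 → 1556; 30–44 − 30 → 2465
Population now: 0–14=1556, 15–29=3919, 30–44=2465, 45–59=3537, 60–74=10974
Dependents (band 0–14 + band 60–74) = 1556 + 10974 = 12530; working-age = 9921; ratio = 12530/9921 × 100 = 126.3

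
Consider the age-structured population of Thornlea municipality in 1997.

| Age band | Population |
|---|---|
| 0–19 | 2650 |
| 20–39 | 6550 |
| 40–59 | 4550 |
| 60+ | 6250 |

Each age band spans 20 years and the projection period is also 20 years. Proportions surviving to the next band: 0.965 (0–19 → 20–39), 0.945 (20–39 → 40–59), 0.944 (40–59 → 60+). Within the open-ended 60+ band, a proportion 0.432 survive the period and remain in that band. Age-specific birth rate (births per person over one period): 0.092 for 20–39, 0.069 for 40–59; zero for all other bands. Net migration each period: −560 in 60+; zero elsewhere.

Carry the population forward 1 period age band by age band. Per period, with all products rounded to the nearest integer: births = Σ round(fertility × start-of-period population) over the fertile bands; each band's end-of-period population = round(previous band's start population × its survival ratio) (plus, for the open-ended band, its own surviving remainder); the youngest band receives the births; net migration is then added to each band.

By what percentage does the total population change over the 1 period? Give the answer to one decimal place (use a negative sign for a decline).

(Groups numbered youngest = 1 to oldest = 4.)
[period 1]
Births: 6550 × 0.092 = 603, 4550 × 0.069 = 314 → total 917
Group 2: 2650 × 0.965 = 2557
Group 3: 6550 × 0.945 = 6190
Group 4: 4550 × 0.944 + 6250 × 0.432 = 4295 + 2700 = 6995
Net migration: Group 4 − 560 → 6435
Giving 917 / 2557 / 6190 / 6435.
Total: 20000 → 16099; change = -3901; percentage change = -19.5%

-19.5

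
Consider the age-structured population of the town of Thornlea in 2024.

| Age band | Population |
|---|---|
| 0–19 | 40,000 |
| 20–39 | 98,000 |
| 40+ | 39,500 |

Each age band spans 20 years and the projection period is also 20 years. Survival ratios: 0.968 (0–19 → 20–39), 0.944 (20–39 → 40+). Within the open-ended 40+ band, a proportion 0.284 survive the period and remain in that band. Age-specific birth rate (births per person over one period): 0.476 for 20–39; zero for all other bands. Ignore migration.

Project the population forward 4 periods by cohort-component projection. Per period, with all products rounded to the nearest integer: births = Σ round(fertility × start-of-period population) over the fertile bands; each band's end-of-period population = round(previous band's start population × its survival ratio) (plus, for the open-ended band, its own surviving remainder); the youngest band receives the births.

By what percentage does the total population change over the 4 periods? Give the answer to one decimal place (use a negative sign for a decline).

Numbering the groups 1..3 from youngest to oldest:
Period 1:
Births: 98000 × 0.476 = 46648
Group 2: 40000 × 0.968 = 38720
Group 3: 98000 × 0.944 + 39500 × 0.284 = 92512 + 11218 = 103730
Giving 46648 / 38720 / 103730.
Period 2:
Births: 38720 × 0.476 = 18431
Group 2: 46648 × 0.968 = 45155
Group 3: 38720 × 0.944 + 103730 × 0.284 = 36552 + 29459 = 66011
Giving 18431 / 45155 / 66011.
Period 3:
Births: 45155 × 0.476 = 21494
Group 2: 18431 × 0.968 = 17841
Group 3: 45155 × 0.944 + 66011 × 0.284 = 42626 + 18747 = 61373
Giving 21494 / 17841 / 61373.
Period 4:
Births: 17841 × 0.476 = 8492
Group 2: 21494 × 0.968 = 20806
Group 3: 17841 × 0.944 + 61373 × 0.284 = 16842 + 17430 = 34272
Giving 8492 / 20806 / 34272.
Total: 177500 → 63570; change = -113930; percentage change = -64.2%

-64.2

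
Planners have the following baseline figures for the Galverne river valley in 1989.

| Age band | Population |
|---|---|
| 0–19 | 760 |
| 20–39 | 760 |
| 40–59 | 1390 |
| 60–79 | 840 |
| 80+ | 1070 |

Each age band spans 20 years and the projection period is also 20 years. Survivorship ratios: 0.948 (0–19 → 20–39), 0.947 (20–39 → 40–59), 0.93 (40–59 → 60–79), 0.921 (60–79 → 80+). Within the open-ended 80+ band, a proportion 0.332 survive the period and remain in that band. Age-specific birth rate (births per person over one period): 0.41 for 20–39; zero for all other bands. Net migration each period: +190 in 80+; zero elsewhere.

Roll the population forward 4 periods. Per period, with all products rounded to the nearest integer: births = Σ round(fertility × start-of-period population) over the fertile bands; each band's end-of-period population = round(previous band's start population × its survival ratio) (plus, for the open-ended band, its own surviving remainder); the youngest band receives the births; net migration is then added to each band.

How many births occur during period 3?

Period 1.
Births: 760 * 0.41 = 312
20–39: 760 * 0.948 = 720
40–59: 760 * 0.947 = 720
60–79: 1390 * 0.93 = 1293
80+: 840 * 0.921 + 1070 * 0.332 = 774 + 355 = 1129
Net migration: 80+ + 190 → 1319
End of period: [312, 720, 720, 1293, 1319]
Period 2.
Births: 720 * 0.41 = 295
20–39: 312 * 0.948 = 296
40–59: 720 * 0.947 = 682
60–79: 720 * 0.93 = 670
80+: 1293 * 0.921 + 1319 * 0.332 = 1191 + 438 = 1629
Net migration: 80+ + 190 → 1819
End of period: [295, 296, 682, 670, 1819]
Period 3.
Births: 296 * 0.41 = 121
20–39: 295 * 0.948 = 280
40–59: 296 * 0.947 = 280
60–79: 682 * 0.93 = 634
80+: 670 * 0.921 + 1819 * 0.332 = 617 + 604 = 1221
Net migration: 80+ + 190 → 1411
End of period: [121, 280, 280, 634, 1411]

121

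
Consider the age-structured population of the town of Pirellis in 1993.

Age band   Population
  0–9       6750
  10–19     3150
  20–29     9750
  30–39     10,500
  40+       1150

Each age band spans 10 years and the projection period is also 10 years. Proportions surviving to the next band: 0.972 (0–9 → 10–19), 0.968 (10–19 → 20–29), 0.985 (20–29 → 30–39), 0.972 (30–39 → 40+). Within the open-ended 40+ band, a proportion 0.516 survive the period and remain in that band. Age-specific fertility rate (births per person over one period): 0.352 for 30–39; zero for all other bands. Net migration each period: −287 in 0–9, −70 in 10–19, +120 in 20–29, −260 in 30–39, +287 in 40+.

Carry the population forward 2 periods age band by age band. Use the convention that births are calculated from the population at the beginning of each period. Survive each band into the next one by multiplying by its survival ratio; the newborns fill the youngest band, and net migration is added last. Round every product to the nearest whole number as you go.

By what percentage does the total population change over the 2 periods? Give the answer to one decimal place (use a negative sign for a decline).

-2.2

Call the groups 1 to 5, youngest first.
[period 1]
Births: 10500 × 0.352 = 3696
Group 2: 6750 × 0.972 = 6561
Group 3: 3150 × 0.968 = 3049
Group 4: 9750 × 0.985 = 9604
Group 5: 10500 × 0.972 + 1150 × 0.516 = 10206 + 593 = 10799
Net migration: Group 1 − 287 → 3409; Group 2 − 70 → 6491; Group 3 + 120 → 3169; Group 4 − 260 → 9344; Group 5 + 287 → 11086
Giving 3409 / 6491 / 3169 / 9344 / 11086.
[period 2]
Births: 9344 × 0.352 = 3289
Group 2: 3409 × 0.972 = 3314
Group 3: 6491 × 0.968 = 6283
Group 4: 3169 × 0.985 = 3121
Group 5: 9344 × 0.972 + 11086 × 0.516 = 9082 + 5720 = 14802
Net migration: Group 1 − 287 → 3002; Group 2 − 70 → 3244; Group 3 + 120 → 6403; Group 4 − 260 → 2861; Group 5 + 287 → 15089
Giving 3002 / 3244 / 6403 / 2861 / 15089.
Total: 31300 → 30599; change = -701; percentage change = -2.2%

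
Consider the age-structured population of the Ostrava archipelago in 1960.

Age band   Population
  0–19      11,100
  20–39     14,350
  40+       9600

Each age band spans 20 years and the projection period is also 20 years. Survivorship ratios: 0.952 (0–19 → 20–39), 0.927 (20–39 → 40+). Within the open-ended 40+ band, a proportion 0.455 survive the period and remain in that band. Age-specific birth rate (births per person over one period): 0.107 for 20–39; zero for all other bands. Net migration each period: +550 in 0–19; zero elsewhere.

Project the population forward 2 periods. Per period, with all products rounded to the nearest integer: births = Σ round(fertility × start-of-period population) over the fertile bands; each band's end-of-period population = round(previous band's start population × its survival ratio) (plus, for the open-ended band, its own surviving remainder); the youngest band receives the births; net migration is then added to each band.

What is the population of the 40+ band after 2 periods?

Call the bands 1 to 3, youngest first.
[period 1]
Births: 14350 * 0.107 = 1535
Band 2: 11100 * 0.952 = 10567
Band 3: 14350 * 0.927 + 9600 * 0.455 = 13302 + 4368 = 17670
Net migration: Band 1 + 550 → 2085
Population now: 0–19=2085, 20–39=10567, 40+=17670
[period 2]
Births: 10567 * 0.107 = 1131
Band 2: 2085 * 0.952 = 1985
Band 3: 10567 * 0.927 + 17670 * 0.455 = 9796 + 8040 = 17836
Net migration: Band 1 + 550 → 1681
Population now: 0–19=1681, 20–39=1985, 40+=17836

17836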